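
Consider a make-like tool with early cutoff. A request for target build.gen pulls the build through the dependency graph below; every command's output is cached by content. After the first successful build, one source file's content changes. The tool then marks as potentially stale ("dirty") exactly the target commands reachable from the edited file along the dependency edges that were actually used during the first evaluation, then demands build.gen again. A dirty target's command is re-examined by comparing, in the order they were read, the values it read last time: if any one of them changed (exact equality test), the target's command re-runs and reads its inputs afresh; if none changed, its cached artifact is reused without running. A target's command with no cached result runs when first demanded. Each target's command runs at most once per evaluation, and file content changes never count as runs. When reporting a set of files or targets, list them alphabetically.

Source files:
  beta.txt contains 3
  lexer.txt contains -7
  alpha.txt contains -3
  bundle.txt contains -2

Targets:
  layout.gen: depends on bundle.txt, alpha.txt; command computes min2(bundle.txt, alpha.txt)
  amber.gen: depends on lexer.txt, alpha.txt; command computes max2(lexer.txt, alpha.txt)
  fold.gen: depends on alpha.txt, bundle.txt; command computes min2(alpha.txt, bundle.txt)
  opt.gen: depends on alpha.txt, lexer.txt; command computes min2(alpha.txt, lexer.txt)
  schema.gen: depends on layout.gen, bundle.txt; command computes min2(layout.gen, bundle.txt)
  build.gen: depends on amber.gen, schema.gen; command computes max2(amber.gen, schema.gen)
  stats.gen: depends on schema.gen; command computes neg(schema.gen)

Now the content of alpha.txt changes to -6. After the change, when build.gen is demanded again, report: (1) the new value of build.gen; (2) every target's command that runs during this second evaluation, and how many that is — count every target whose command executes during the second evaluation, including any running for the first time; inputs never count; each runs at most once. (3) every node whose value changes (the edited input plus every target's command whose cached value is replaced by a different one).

Demanding build.gen again yields -6.
4 target commands run: amber.gen, build.gen, layout.gen, schema.gen.
The nodes whose values change: alpha.txt, amber.gen, build.gen, layout.gen, schema.gen.

First demand of the output computes:
  amber.gen = max2(-7, -3) = -3
  layout.gen = min2(-2, -3) = -3
  schema.gen = min2(-3, -2) = -3
  build.gen = max2(-3, -3) = -3

After the edit, cleaning proceeds:
  amber.gen: a read changed (alpha.txt -3->-6) — executes, giving -6.
  layout.gen: a read changed (alpha.txt -3->-6) — executes, giving -6.
  schema.gen: a read changed (layout.gen -3->-6) — executes, giving -6.
  build.gen: a read changed (amber.gen -3->-6; schema.gen -3->-6) — executes, giving -6.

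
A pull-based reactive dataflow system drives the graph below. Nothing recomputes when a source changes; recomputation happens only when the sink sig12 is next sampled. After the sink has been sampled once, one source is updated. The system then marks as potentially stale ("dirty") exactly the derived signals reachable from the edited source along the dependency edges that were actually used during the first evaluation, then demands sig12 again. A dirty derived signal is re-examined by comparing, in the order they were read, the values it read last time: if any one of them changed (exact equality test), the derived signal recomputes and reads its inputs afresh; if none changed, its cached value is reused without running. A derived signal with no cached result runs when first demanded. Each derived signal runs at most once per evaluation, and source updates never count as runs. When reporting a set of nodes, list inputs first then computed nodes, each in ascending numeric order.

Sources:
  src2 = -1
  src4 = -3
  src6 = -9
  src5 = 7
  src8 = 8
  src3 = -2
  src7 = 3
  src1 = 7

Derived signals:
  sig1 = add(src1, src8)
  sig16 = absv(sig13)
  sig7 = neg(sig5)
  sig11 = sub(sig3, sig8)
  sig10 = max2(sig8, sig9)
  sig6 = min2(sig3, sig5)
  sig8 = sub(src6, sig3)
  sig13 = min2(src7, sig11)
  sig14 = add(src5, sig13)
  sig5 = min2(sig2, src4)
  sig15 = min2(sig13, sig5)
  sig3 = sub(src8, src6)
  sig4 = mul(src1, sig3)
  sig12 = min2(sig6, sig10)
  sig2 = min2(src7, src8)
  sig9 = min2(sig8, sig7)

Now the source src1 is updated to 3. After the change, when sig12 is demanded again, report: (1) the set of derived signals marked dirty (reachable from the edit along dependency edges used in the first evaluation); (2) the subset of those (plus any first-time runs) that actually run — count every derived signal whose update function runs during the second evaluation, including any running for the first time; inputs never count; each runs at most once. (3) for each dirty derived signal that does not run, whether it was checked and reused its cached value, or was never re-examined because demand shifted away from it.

Marked dirty: none.
Derived signals that run: none — 0 in total.
Every dirty derived signal ran.
Key observation: src1 is never demanded by the output, so the edit triggers no recomputation at all.

First evaluation (everything demanded from the output):
  sig2 = min2(3, 8) = 3
  sig3 = sub(8, -9) = 17
  sig5 = min2(3, -3) = -3
  sig6 = min2(17, -3) = -3
  sig7 = neg(-3) = 3
  sig8 = sub(-9, 17) = -26
  sig9 = min2(-26, 3) = -26
  sig10 = max2(-26, -26) = -26
  sig12 = min2(-3, -26) = -26

Propagation after the edit:
  src1 feeds no computation that the output demands — nothing is marked dirty and nothing runs.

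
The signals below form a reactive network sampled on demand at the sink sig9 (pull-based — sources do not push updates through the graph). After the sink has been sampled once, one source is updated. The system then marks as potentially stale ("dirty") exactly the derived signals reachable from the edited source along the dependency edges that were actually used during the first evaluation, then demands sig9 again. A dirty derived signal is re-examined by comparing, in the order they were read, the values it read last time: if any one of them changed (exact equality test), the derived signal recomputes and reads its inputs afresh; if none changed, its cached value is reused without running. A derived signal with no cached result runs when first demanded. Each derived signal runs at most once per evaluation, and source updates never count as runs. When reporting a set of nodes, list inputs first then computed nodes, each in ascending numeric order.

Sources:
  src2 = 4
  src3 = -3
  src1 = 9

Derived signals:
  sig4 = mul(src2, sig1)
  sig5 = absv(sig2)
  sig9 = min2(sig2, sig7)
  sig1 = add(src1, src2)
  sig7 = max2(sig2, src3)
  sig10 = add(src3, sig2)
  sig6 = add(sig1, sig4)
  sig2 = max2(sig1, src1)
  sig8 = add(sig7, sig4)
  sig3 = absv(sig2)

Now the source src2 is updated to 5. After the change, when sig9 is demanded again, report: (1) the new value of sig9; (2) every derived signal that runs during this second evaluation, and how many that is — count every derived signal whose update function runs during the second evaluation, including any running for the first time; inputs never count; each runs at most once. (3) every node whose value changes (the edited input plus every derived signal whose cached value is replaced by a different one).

Initial pass — values computed on the first demand:
  sig1 = add(9, 4) = 13
  sig2 = max2(13, 9) = 13
  sig7 = max2(13, -3) = 13
  sig9 = min2(13, 13) = 13

Second demand — change propagation:
  sig1: re-runs because src2 4->5; new result 14.
  sig2: re-runs because sig1 13->14; new result 14.
  sig7: re-runs because sig2 13->14; new result 14.
  sig9: re-runs because sig2 13->14; sig7 13->14; new result 14.

sig9 now evaluates to 14.
Run set: sig1, sig2, sig7, sig9 (4 run).
Changed values: src2, sig1, sig2, sig7, sig9.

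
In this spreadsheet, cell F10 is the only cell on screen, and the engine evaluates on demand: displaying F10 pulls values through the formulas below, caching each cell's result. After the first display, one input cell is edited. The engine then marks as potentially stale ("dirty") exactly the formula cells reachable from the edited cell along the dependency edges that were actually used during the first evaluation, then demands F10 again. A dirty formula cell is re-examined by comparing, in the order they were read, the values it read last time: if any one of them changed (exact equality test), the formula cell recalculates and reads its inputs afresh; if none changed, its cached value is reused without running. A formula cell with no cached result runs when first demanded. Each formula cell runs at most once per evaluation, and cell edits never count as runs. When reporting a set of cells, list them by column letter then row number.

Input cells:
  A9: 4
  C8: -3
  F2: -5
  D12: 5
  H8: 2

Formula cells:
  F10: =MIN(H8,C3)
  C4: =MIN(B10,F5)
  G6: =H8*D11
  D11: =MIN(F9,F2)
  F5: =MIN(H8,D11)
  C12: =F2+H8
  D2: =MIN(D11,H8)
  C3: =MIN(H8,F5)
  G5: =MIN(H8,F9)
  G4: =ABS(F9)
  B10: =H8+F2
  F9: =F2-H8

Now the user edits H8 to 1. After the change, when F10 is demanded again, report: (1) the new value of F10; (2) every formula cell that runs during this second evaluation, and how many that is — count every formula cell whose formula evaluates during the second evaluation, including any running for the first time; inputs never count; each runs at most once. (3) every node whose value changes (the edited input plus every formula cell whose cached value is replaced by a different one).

F10 now evaluates to -6.
Run set: C3, D11, F5, F9, F10 (5 run).
Changed values: C3, D11, F5, F9, F10, H8.

Initial pass — values computed on the first demand:
  F9 = -5 - 2 = -7
  D11 = MIN(-7, -5) = -7
  F5 = MIN(2, -7) = -7
  C3 = MIN(2, -7) = -7
  F10 = MIN(2, -7) = -7

Second demand — change propagation:
  F9: re-runs because H8 2->1; new result -6.
  D11: re-runs because F9 -7->-6; new result -6.
  F5: re-runs because H8 2->1; D11 -7->-6; new result -6.
  C3: re-runs because H8 2->1; F5 -7->-6; new result -6.
  F10: re-runs because H8 2->1; C3 -7->-6; new result -6.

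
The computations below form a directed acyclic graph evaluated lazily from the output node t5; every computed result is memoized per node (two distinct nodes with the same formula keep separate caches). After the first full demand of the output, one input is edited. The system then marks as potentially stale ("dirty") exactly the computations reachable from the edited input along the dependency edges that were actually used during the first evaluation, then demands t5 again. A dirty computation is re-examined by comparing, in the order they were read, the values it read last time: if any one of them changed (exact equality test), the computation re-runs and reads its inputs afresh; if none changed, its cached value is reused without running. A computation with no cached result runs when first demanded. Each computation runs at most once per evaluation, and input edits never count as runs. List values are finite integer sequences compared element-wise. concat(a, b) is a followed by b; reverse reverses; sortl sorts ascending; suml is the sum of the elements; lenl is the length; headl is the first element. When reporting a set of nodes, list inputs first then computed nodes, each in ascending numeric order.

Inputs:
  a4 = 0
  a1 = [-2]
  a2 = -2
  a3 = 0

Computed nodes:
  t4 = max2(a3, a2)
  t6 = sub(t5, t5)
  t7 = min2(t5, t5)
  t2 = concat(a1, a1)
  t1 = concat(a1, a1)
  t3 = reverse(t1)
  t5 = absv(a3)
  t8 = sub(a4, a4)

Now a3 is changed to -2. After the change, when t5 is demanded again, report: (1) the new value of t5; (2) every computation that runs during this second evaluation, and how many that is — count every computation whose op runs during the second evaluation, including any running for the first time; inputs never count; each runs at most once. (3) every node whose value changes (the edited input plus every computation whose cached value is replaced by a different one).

Demanding t5 again yields 2.
1 computations run: t5.
The nodes whose values change: a3, t5.

First demand of the output computes:
  t5 = absv(0) = 0

After the edit, cleaning proceeds:
  t5: a read changed (a3 0->-2) — executes, giving 2.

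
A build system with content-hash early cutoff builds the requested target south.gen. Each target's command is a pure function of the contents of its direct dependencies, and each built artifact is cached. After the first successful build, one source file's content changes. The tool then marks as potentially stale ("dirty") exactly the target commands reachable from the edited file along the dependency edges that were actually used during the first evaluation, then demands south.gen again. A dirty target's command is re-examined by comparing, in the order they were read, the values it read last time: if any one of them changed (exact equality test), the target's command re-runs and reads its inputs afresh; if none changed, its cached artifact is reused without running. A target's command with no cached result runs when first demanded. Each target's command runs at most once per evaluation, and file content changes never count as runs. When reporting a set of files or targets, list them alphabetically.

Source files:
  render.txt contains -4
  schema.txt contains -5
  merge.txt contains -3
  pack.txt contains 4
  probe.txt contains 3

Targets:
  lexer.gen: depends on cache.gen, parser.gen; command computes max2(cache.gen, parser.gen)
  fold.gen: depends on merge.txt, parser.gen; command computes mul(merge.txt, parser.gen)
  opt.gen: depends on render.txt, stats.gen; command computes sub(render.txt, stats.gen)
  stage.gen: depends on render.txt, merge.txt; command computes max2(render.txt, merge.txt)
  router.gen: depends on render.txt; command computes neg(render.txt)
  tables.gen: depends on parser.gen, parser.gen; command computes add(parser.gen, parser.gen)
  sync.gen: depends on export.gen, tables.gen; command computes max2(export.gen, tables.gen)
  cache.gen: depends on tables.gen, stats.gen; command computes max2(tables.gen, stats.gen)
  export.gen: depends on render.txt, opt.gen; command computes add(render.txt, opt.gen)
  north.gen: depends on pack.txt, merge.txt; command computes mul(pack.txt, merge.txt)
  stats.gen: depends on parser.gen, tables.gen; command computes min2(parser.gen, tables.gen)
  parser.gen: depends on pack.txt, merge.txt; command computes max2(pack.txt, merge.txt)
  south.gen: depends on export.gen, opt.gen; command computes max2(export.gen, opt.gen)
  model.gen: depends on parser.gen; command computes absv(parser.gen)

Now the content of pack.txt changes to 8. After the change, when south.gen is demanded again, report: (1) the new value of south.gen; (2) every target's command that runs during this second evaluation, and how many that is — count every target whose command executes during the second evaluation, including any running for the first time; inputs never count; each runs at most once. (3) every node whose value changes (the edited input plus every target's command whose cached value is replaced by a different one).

First evaluation (everything demanded from the output):
  parser.gen = max2(4, -3) = 4
  tables.gen = add(4, 4) = 8
  stats.gen = min2(4, 8) = 4
  opt.gen = sub(-4, 4) = -8
  export.gen = add(-4, -8) = -12
  south.gen = max2(-12, -8) = -8

Propagation after the edit:
  parser.gen: runs — pack.txt 4->8; result 8.
  tables.gen: runs — parser.gen 4->8; parser.gen 4->8; result 16.
  stats.gen: runs — parser.gen 4->8; tables.gen 8->16; result 8.
  opt.gen: runs — stats.gen 4->8; result -12.
  export.gen: runs — opt.gen -8->-12; result -16.
  south.gen: runs — export.gen -12->-16; opt.gen -8->-12; result -12.

New value of south.gen: -12.
Target commands that run: export.gen, opt.gen, parser.gen, south.gen, stats.gen, tables.gen — 6 in total.
Values that change: export.gen, opt.gen, pack.txt, parser.gen, south.gen, stats.gen, tables.gen.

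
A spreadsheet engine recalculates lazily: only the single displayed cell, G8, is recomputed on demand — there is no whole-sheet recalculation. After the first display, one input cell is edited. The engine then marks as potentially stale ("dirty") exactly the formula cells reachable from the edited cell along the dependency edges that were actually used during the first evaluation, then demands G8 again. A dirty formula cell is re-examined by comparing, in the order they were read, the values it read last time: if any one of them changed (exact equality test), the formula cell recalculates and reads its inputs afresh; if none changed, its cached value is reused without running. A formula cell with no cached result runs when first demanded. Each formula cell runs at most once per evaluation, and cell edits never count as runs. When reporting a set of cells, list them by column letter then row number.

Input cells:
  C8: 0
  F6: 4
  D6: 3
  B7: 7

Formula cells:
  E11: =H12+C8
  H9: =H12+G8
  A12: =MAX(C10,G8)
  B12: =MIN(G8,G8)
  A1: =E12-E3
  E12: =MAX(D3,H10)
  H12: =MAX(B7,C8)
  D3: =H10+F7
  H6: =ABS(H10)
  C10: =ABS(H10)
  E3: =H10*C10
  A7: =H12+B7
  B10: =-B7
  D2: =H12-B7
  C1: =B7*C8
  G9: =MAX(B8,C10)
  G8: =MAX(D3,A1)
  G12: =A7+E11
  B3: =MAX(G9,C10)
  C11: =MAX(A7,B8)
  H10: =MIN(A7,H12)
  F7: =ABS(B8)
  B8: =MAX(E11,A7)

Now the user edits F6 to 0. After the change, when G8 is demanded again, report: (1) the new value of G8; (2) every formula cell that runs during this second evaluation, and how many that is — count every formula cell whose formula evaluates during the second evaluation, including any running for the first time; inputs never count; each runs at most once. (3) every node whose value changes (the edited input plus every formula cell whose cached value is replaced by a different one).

New value of G8: 21.
Formula cells that run: none — 0 in total.
Values that change: F6.
Key observation: F6 is never demanded by the output, so the edit triggers no recomputation at all.

First evaluation (everything demanded from the output):
  H12 = MAX(7, 0) = 7
  A7 = 7 + 7 = 14
  E11 = 7 + 0 = 7
  B8 = MAX(7, 14) = 14
  F7 = ABS(14) = 14
  H10 = MIN(14, 7) = 7
  C10 = ABS(7) = 7
  D3 = 7 + 14 = 21
  E3 = 7 * 7 = 49
  E12 = MAX(21, 7) = 21
  A1 = 21 - 49 = -28
  G8 = MAX(21, -28) = 21

Propagation after the edit:
  F6 feeds no computation that the output demands — nothing is marked dirty and nothing runs.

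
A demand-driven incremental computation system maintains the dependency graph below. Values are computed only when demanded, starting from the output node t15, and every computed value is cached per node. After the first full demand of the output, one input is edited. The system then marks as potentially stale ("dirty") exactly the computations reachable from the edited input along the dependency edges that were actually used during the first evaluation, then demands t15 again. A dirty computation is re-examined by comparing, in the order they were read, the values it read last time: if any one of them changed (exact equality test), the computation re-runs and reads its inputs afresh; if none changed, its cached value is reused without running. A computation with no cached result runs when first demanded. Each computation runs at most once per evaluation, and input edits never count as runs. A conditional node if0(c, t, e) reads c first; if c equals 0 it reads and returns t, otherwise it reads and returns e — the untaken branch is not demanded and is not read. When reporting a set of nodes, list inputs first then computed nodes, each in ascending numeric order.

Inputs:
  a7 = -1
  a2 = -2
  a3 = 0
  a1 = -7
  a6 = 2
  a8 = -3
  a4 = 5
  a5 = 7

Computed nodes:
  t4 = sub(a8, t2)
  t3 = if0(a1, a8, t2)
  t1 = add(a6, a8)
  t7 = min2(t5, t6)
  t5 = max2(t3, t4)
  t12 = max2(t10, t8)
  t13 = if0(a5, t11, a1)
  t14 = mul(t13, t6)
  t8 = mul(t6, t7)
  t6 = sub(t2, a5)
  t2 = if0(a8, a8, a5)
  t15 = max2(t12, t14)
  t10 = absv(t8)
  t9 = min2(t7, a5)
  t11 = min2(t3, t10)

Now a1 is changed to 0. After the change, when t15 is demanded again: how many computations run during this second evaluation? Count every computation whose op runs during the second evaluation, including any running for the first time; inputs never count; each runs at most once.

First evaluation (everything demanded from the output):
  t2 = if0(a8=-3 -> else branch a5) = 7
  t3 = if0(a1=-7 -> else branch t2) = 7
  t4 = sub(-3, 7) = -10
  t5 = max2(7, -10) = 7
  t6 = sub(7, 7) = 0
  t7 = min2(7, 0) = 0
  t8 = mul(0, 0) = 0
  t10 = absv(0) = 0
  t12 = max2(0, 0) = 0
  t13 = if0(a5=7 -> else branch a1) = -7
  t14 = mul(-7, 0) = 0
  t15 = max2(0, 0) = 0

Propagation after the edit:
  t3: runs — a1 -7->0; result -3.
  t5: runs — t3 7->-3; result -3.
  t7: runs — t5 7->-3; result -3.
  t8: runs — t7 0->-3; result 0 (same value as before).
  t10: checked — values it read are unchanged (t8 unchanged); reused cached 0 without running.
  t12: checked — values it read are unchanged (t10 unchanged, t8 unchanged); reused cached 0 without running.
  t13: runs — a1 -7->0; result 0.
  t14: runs — t13 -7->0; result 0 (same value as before).
  t15: checked — values it read are unchanged (t12 unchanged, t14 unchanged); reused cached 0 without running.

Key observation: the cutoff stops propagation at t10 — its inputs' values are unchanged, so it reuses its cache.

Computations that run: t3, t5, t7, t8, t13, t14 — 6 in total.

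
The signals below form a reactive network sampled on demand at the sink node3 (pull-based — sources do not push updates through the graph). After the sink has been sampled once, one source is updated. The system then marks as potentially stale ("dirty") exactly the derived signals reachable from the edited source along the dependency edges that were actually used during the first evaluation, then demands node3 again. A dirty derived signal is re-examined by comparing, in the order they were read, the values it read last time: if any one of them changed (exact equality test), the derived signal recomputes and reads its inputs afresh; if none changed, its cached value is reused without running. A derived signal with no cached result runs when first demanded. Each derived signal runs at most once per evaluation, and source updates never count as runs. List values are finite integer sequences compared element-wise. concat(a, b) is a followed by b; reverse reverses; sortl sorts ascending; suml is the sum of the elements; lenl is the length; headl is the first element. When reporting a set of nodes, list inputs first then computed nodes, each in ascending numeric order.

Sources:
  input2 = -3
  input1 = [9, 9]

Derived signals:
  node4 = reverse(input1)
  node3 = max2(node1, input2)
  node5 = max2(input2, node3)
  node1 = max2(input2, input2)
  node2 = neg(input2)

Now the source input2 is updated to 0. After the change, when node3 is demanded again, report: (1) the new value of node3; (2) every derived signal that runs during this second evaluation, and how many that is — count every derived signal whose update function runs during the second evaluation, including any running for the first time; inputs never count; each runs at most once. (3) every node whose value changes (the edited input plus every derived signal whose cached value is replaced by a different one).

node3 now evaluates to 0.
Run set: node1, node3 (2 run).
Changed values: input2, node1, node3.

Initial pass — values computed on the first demand:
  node1 = max2(-3, -3) = -3
  node3 = max2(-3, -3) = -3

Second demand — change propagation:
  node1: re-runs because input2 -3->0; input2 -3->0; new result 0.
  node3: re-runs because node1 -3->0; input2 -3->0; new result 0.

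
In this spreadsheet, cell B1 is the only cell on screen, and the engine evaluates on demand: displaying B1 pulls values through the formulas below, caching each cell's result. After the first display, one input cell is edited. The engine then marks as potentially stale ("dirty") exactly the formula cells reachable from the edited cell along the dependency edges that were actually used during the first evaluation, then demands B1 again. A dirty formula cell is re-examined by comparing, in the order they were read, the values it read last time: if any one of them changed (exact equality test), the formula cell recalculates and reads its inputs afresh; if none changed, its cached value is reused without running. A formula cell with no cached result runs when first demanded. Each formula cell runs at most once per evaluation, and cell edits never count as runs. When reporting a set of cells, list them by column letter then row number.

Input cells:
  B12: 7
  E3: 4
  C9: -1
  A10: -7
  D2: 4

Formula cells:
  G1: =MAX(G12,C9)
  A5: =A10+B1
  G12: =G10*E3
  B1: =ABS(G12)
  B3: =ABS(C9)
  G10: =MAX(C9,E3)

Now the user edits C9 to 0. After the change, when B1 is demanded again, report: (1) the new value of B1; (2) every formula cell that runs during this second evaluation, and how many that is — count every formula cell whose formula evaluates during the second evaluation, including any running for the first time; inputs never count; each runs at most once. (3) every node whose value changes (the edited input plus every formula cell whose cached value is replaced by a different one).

Initial pass — values computed on the first demand:
  G10 = MAX(-1, 4) = 4
  G12 = 4 * 4 = 16
  B1 = ABS(16) = 16

Second demand — change propagation:
  G10: re-runs because C9 -1->0; new result 4 (unchanged).
  G12: re-examined; everything it read last time is the same (G10 unchanged, E3 unchanged) — cache 16 kept, no run.
  B1: re-examined; everything it read last time is the same (G12 unchanged) — cache 16 kept, no run.

The important point: G10 recomputes to an identical value, and the output ends up unchanged.

B1 now evaluates to 16.
Run set: G10 (1 run).
Changed values: C9.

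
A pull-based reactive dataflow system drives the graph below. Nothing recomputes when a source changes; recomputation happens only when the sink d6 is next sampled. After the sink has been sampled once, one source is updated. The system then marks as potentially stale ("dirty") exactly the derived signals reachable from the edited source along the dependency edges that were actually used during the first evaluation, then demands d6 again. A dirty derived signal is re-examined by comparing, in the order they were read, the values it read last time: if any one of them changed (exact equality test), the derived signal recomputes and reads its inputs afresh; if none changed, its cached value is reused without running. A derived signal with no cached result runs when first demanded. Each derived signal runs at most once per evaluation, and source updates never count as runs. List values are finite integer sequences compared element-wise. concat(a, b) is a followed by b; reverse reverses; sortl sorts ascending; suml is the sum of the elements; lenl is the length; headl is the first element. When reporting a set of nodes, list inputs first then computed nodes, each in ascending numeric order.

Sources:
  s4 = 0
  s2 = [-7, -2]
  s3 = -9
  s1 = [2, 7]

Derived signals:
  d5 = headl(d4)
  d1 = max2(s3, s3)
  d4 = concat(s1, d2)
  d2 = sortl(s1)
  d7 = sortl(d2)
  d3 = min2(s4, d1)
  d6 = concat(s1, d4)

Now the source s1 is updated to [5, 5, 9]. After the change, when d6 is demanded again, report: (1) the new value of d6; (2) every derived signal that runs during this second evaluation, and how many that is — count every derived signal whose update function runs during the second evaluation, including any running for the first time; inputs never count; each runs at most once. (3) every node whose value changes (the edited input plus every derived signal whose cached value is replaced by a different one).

First evaluation (everything demanded from the output):
  d2 = sortl([2, 7]) = [2, 7]
  d4 = concat([2, 7], [2, 7]) = [2, 7, 2, 7]
  d6 = concat([2, 7], [2, 7, 2, 7]) = [2, 7, 2, 7, 2, 7]

Propagation after the edit:
  d2: runs — s1 [2, 7]->[5, 5, 9]; result [5, 5, 9].
  d4: runs — s1 [2, 7]->[5, 5, 9]; d2 [2, 7]->[5, 5, 9]; result [5, 5, 9, 5, 5, 9].
  d6: runs — s1 [2, 7]->[5, 5, 9]; d4 [2, 7, 2, 7]->[5, 5, 9, 5, 5, 9]; result [5, 5, 9, 5, 5, 9, 5, 5, 9].

New value of d6: [5, 5, 9, 5, 5, 9, 5, 5, 9].
Derived signals that run: d2, d4, d6 — 3 in total.
Values that change: s1, d2, d4, d6.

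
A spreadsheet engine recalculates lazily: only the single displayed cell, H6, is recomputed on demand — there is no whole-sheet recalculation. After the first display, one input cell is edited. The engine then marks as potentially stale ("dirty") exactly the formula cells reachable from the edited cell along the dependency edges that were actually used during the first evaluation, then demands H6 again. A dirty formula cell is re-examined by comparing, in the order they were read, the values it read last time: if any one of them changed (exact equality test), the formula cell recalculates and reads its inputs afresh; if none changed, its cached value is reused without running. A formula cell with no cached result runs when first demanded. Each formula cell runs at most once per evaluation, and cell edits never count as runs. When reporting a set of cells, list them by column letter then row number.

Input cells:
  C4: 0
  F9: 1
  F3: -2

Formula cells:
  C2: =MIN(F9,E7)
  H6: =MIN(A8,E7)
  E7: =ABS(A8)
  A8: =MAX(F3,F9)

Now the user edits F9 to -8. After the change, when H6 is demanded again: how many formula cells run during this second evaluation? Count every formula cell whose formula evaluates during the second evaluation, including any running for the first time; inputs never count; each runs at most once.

First evaluation (everything demanded from the output):
  A8 = MAX(-2, 1) = 1
  E7 = ABS(1) = 1
  H6 = MIN(1, 1) = 1

Propagation after the edit:
  A8: runs — F9 1->-8; result -2.
  E7: runs — A8 1->-2; result 2.
  H6: runs — A8 1->-2; E7 1->2; result -2.

Formula cells that run: A8, E7, H6 — 3 in total.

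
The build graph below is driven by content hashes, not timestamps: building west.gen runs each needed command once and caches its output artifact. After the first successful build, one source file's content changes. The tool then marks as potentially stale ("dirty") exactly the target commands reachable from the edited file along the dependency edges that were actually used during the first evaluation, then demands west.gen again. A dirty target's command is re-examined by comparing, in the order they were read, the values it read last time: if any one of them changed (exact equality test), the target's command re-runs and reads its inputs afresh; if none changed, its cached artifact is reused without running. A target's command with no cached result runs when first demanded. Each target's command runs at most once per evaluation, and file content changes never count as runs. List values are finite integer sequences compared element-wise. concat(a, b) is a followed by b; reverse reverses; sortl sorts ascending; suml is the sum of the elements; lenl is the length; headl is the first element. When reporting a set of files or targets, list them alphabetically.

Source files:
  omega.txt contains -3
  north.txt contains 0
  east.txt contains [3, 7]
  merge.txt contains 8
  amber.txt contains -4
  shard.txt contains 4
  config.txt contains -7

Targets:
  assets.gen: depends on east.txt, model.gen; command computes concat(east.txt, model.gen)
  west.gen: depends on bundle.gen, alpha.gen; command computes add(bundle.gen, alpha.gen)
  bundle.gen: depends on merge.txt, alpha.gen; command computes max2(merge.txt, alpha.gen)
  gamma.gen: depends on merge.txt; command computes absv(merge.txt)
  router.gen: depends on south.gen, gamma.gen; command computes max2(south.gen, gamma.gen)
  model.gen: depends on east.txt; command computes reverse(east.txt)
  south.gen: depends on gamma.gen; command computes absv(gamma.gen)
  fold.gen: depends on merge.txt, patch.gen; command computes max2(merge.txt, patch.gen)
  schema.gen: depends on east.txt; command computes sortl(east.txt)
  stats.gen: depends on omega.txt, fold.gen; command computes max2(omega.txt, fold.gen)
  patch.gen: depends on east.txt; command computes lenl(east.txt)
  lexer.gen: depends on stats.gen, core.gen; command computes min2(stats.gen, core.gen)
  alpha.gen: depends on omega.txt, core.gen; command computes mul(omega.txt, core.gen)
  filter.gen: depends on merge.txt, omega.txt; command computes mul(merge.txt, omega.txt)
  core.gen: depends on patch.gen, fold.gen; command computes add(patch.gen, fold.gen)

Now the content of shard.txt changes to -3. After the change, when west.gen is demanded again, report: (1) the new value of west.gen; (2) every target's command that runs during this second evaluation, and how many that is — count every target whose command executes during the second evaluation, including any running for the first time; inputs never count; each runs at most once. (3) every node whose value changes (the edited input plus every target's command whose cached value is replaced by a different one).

Initial pass — values computed on the first demand:
  patch.gen = lenl([3, 7]) = 2
  fold.gen = max2(8, 2) = 8
  core.gen = add(2, 8) = 10
  alpha.gen = mul(-3, 10) = -30
  bundle.gen = max2(8, -30) = 8
  west.gen = add(8, -30) = -22

Second demand — change propagation:
  no demanded computation ever read shard.txt, so the edit dirties nothing and nothing runs.

The important point: nothing the output needs ever reads shard.txt, so the edit is invisible to it.

west.gen now evaluates to -22.
Run set: none (0 run).
Changed values: shard.txt.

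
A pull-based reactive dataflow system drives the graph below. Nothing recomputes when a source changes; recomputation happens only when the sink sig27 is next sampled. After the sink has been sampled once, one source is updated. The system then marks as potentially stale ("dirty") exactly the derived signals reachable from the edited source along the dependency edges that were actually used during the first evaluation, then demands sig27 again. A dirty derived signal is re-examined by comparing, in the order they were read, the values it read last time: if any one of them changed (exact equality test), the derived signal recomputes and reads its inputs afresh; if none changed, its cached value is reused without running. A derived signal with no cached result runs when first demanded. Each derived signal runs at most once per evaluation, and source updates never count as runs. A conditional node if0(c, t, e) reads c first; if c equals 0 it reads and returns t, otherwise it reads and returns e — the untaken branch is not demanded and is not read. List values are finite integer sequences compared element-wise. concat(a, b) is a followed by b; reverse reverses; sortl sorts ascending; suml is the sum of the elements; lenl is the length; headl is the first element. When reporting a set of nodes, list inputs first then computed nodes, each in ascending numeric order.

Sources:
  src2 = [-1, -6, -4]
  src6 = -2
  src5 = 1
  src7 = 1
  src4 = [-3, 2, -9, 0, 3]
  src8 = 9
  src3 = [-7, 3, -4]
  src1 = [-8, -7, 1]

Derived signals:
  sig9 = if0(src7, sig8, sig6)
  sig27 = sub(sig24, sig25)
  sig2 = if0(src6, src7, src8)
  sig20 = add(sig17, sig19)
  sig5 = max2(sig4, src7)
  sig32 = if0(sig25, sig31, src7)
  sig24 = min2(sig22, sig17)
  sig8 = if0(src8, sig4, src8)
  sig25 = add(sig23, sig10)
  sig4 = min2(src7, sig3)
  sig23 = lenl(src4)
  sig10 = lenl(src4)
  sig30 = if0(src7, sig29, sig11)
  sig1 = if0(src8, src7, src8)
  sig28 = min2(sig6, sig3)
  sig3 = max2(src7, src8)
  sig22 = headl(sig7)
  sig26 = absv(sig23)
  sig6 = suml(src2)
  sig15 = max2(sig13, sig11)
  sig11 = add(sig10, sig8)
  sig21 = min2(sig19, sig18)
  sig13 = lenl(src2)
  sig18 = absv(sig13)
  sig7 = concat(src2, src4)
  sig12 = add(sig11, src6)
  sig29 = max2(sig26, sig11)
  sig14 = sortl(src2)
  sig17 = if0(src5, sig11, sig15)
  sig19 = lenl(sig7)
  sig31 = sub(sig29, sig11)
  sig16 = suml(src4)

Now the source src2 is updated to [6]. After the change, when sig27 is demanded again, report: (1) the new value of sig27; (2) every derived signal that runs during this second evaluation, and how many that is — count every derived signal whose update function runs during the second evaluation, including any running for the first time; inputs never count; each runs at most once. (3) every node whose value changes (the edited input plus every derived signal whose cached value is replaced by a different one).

First evaluation (everything demanded from the output):
  sig7 = concat([-1, -6, -4], [-3, 2, -9, 0, 3]) = [-1, -6, -4, -3, 2, -9, 0, 3]
  sig8 = if0(src8=9 -> else branch src8) = 9
  sig10 = lenl([-3, 2, -9, 0, 3]) = 5
  sig11 = add(5, 9) = 14
  sig13 = lenl([-1, -6, -4]) = 3
  sig15 = max2(3, 14) = 14
  sig17 = if0(src5=1 -> else branch sig15) = 14
  sig22 = headl([-1, -6, -4, -3, 2, -9, 0, 3]) = -1
  sig23 = lenl([-3, 2, -9, 0, 3]) = 5
  sig24 = min2(-1, 14) = -1
  sig25 = add(5, 5) = 10
  sig27 = sub(-1, 10) = -11

Propagation after the edit:
  sig7: runs — src2 [-1, -6, -4]->[6]; result [6, -3, 2, -9, 0, 3].
  sig13: runs — src2 [-1, -6, -4]->[6]; result 1.
  sig15: runs — sig13 3->1; result 14 (same value as before).
  sig17: checked — values it read are unchanged (src5 unchanged, sig15 unchanged); reused cached 14 without running.
  sig22: runs — sig7 [-1, -6, -4, -3, 2, -9, 0, 3]->[6, -3, 2, -9, 0, 3]; result 6.
  sig24: runs — sig22 -1->6; result 6.
  sig27: runs — sig24 -1->6; result -4.

Key observation: the cutoff stops propagation at sig17 — its inputs' values are unchanged, so it reuses its cache.

New value of sig27: -4.
Derived signals that run: sig7, sig13, sig15, sig22, sig24, sig27 — 6 in total.
Values that change: src2, sig7, sig13, sig22, sig24, sig27.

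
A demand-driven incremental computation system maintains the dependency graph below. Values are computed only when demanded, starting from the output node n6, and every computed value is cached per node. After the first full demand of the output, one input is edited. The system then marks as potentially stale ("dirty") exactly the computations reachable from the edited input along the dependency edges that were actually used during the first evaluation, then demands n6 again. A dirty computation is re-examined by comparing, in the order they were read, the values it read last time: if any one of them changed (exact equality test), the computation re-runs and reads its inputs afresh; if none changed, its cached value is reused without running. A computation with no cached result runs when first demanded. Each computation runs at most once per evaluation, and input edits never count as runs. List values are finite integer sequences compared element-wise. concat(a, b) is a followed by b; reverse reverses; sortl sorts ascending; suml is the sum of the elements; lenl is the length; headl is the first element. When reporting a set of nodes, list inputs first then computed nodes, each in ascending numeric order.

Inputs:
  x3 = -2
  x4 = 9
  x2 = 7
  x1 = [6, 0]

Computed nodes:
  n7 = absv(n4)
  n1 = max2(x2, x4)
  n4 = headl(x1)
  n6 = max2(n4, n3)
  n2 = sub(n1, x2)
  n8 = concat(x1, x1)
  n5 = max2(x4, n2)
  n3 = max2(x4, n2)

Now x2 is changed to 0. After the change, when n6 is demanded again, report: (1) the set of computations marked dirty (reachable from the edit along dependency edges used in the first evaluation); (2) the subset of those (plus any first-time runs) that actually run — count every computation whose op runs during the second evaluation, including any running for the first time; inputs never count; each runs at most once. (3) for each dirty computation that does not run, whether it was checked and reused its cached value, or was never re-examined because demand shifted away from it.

First evaluation (everything demanded from the output):
  n1 = max2(7, 9) = 9
  n2 = sub(9, 7) = 2
  n3 = max2(9, 2) = 9
  n4 = headl([6, 0]) = 6
  n6 = max2(6, 9) = 9

Propagation after the edit:
  n1: runs — x2 7->0; result 9 (same value as before).
  n2: runs — x2 7->0; result 9.
  n3: runs — n2 2->9; result 9 (same value as before).
  n6: checked — values it read are unchanged (n4 unchanged, n3 unchanged); reused cached 9 without running.

Key observation: the cutoff stops propagation at n6 — its inputs' values are unchanged, so it reuses its cache.

Marked dirty: n1, n2, n3, n6.
Computations that run: n1, n2, n3 — 3 in total.
Checked but reused from cache: n6.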